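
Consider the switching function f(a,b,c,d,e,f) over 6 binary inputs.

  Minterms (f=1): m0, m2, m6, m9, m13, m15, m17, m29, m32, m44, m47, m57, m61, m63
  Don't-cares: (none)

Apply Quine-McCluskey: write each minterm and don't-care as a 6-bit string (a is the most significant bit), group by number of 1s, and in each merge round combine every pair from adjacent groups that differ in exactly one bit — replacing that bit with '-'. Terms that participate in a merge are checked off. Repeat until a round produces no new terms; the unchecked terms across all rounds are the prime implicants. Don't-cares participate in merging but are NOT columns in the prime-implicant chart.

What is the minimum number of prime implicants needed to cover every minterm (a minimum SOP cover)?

9

size-2^0 implicants → 000000(✓)  000010(✓)  000110(✓)  001001(✓)  001101(✓)  001111(✓)  010001  011101(✓)  100000(✓)  101100  101111(✓)  111001(✓)  111101(✓)  111111(✓)
size-2^1 implicants → -00000  -01111  -11101  0-1101  000-10  0000-0  001-01  0011-1  1-1111  111-01  1111-1
Unchecked terms (primes): -00000, -01111, -11101, 0-1101, 000-10, 0000-0, 001-01, 0011-1, 010001, 1-1111, 101100, 111-01, 1111-1
Minterm coverage:
  m0 ⊆ -00000,0000-0
  m2 ⊆ 000-10,0000-0
  m6 ⊆ 000-10 [E]
  m9 ⊆ 001-01 [E]
  m13 ⊆ 0-1101,001-01,0011-1
  m15 ⊆ -01111,0011-1
  m17 ⊆ 010001 [E]
  m29 ⊆ -11101,0-1101
  m32 ⊆ -00000 [E]
  m44 ⊆ 101100 [E]
  m47 ⊆ -01111,1-1111
  m57 ⊆ 111-01 [E]
  m61 ⊆ -11101,111-01,1111-1
  m63 ⊆ 1-1111,1111-1
E = {-00000, 000-10, 001-01, 010001, 101100, 111-01}
Petrick residual → -01111, -11101, 1-1111
Cover = b'c'd'e'f' + b'cdef + bcde'f + a'b'c'ef' + a'b'ce'f + a'bc'd'e'f + acdef + ab'cde'f' + abce'f  |cover|=9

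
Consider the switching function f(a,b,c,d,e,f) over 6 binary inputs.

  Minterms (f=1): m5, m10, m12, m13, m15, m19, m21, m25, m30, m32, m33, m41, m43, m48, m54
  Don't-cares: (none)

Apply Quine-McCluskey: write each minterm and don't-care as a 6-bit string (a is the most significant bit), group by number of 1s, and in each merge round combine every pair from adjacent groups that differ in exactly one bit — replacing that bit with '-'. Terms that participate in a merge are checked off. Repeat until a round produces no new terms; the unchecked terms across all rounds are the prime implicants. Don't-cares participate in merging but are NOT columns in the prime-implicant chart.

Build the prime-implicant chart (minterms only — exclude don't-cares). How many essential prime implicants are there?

10

Round 0: 000101✓ 001010 001100✓ 001101✓ 001111✓ 010011 010101✓ 011001 011110 100000✓ 100001✓ 101001✓ 101011✓ 110000✓ 110110
Round 1: 0-0101 00-101 0011-1 00110- 1-0000 10-001 10000- 1010-1
PIs = {0-0101, 00-101, 001010, 0011-1, 00110-, 010011, 011001, 011110, 1-0000, 10-001, 10000-, 1010-1, 110110}
Coverage chart:
  m5: 0-0101,00-101
  m10: 001010 ←essential
  m12: 00110- ←essential
  m13: 00-101,0011-1,00110-
  m15: 0011-1 ←essential
  m19: 010011 ←essential
  m21: 0-0101 ←essential
  m25: 011001 ←essential
  m30: 011110 ←essential
  m32: 1-0000,10000-
  m33: 10-001,10000-
  m41: 10-001,1010-1
  m43: 1010-1 ←essential
  m48: 1-0000 ←essential
  m54: 110110 ←essential
Essential: 0-0101, 001010, 0011-1, 00110-, 010011, 011001, 011110, 1-0000, 1010-1, 110110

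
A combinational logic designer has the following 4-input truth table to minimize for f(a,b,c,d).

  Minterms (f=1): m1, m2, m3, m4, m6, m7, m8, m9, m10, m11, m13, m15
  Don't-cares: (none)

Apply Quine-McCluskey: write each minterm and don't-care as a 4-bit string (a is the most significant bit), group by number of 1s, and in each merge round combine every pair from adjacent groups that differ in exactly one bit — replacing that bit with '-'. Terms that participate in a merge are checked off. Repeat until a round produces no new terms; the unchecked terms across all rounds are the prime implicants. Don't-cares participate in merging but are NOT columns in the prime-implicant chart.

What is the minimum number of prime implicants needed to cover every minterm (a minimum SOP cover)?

5

Round 0: 0001✓ 0010✓ 0011✓ 0100✓ 0110✓ 0111✓ 1000✓ 1001✓ 1010✓ 1011✓ 1101✓ 1111✓
Round 1: -001✓ -010✓ -011✓ -111✓ 0-10✓ 0-11✓ 00-1✓ 001-✓ 01-0 011-✓ 1-01✓ 1-11✓ 10-0✓ 10-1✓ 100-✓ 101-✓ 11-1✓
Round 2: --11 -0-1 -01- 0-1- 1--1 10--
PIs = {--11, -0-1, -01-, 0-1-, 01-0, 1--1, 10--}
Coverage chart:
  m1: -0-1 ←essential
  m2: -01-,0-1-
  m3: --11,-0-1,-01-,0-1-
  m4: 01-0 ←essential
  m6: 0-1-,01-0
  m7: --11,0-1-
  m8: 10-- ←essential
  m9: -0-1,1--1,10--
  m10: -01-,10--
  m11: --11,-0-1,-01-,1--1,10--
  m13: 1--1 ←essential
  m15: --11,1--1
Essential: -0-1, 01-0, 1--1, 10--
Petrick residual → 0-1-
Min cover (5 terms): b'd + a'c + a'bd' + ad + ab'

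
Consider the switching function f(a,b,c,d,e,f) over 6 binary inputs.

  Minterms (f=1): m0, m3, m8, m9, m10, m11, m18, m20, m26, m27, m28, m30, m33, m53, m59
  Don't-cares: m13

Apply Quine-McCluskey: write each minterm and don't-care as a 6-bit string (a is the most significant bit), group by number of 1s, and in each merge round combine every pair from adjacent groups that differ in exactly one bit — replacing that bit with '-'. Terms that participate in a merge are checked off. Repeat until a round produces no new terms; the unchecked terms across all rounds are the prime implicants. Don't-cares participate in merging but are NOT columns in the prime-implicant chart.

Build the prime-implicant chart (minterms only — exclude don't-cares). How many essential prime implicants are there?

7

size-2^0 implicants → 000000(✓)  000011(✓)  001000(✓)  001001(✓)  001010(✓)  001011(✓)  001101(✓)  010010(✓)  010100(✓)  011010(✓)  011011(✓)  011100(✓)  011110(✓)  100001  110101  111011(✓)
size-2^1 implicants → -11011  0-1010(✓)  0-1011(✓)  00-000  00-011  001-01  0010-0(✓)  0010-1(✓)  00100-(✓)  00101-(✓)  01-010  01-100  011-10  01101-(✓)  0111-0
size-2^2 implicants → 0-101-  0010--
Unchecked terms (primes): -11011, 0-101-, 00-000, 00-011, 001-01, 0010--, 01-010, 01-100, 011-10, 0111-0, 100001, 110101
Minterm coverage:
  m0 ⊆ 00-000 [E]
  m3 ⊆ 00-011 [E]
  m8 ⊆ 00-000,0010--
  m9 ⊆ 001-01,0010--
  m10 ⊆ 0-101-,0010--
  m11 ⊆ 0-101-,00-011,0010--
  m18 ⊆ 01-010 [E]
  m20 ⊆ 01-100 [E]
  m26 ⊆ 0-101-,01-010,011-10
  m27 ⊆ -11011,0-101-
  m28 ⊆ 01-100,0111-0
  m30 ⊆ 011-10,0111-0
  m33 ⊆ 100001 [E]
  m53 ⊆ 110101 [E]
  m59 ⊆ -11011 [E]
E = {-11011, 00-000, 00-011, 01-010, 01-100, 100001, 110101}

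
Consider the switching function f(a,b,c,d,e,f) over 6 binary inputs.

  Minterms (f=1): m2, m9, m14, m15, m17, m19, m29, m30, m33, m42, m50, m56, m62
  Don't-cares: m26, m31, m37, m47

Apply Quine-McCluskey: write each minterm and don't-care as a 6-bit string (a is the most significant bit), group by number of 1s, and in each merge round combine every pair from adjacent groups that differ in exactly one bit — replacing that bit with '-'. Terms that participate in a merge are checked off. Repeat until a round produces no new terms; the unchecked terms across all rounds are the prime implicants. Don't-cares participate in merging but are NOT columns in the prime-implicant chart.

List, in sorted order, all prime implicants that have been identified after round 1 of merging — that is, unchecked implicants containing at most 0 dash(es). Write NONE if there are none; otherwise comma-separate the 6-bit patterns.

000010, 001001, 101010, 110010, 111000

[col 0] 000010, 001001, 001110*, 001111*, 010001*, 010011*, 011010*, 011101*, 011110*, 011111*, 100001*, 100101*, 101010, 101111*, 110010, 111000, 111110*
[col 1] -01111, -11110, 0-1110*, 0-1111*, 00111-*, 0100-1, 011-10, 0111-1, 01111-*, 100-01
[col 2] 0-111-
Prime implicants: -01111, -11110, 0-111-, 000010, 001001, 0100-1, 011-10, 0111-1, 100-01, 101010, 110010, 111000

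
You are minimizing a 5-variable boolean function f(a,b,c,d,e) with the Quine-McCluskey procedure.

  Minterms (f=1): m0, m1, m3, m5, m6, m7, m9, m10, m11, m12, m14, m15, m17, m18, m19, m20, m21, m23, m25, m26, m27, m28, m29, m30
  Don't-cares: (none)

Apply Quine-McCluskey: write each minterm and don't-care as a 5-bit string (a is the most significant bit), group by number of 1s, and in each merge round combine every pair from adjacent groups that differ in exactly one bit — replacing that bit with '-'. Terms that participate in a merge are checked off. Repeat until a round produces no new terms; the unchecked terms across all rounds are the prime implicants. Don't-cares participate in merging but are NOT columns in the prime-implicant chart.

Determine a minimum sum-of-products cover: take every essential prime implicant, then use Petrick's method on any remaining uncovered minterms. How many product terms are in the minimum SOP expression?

[col 0] 00000*, 00001*, 00011*, 00101*, 00110*, 00111*, 01001*, 01010*, 01011*, 01100*, 01110*, 01111*, 10001*, 10010*, 10011*, 10100*, 10101*, 10111*, 11001*, 11010*, 11011*, 11100*, 11101*, 11110*
[col 1] -0001*, -0011*, -0101*, -0111*, -1001*, -1010*, -1011*, -1100*, -1110*, 0-001*, 0-011*, 0-110*, 0-111*, 00-01*, 00-11*, 000-1*, 0000-, 001-1*, 0011-*, 01-10*, 01-11*, 010-1*, 0101-*, 011-0*, 0111-*, 1-001*, 1-010*, 1-011*, 1-100*, 1-101*, 10-01*, 10-11*, 100-1*, 1001-*, 101-1*, 1010-*, 11-01*, 11-10*, 110-1*, 1101-*, 111-0*, 1110-*
[col 2] --001*, --011*, -0-01*, -0-11*, -00-1*, -01-1*, -1-10, -10-1*, -101-, -11-0, 0--11, 0-0-1*, 0-11-, 00--1*, 01-1-, 1--01, 1-0-1*, 1-01-, 1-10-, 10--1*
[col 3] --0-1, -0--1
Prime implicants: --0-1, -0--1, -1-10, -101-, -11-0, 0--11, 0-11-, 0000-, 01-1-, 1--01, 1-01-, 1-10-
PI chart (minterm → PIs covering it):
  0 | 0000-  (sole → essential)
  1 | --0-1,-0--1,0000-
  3 | --0-1,-0--1,0--11
  5 | -0--1  (sole → essential)
  6 | 0-11-  (sole → essential)
  7 | -0--1,0--11,0-11-
  9 | --0-1  (sole → essential)
  10 | -1-10,-101-,01-1-
  11 | --0-1,-101-,0--11,01-1-
  12 | -11-0  (sole → essential)
  14 | -1-10,-11-0,0-11-,01-1-
  15 | 0--11,0-11-,01-1-
  17 | --0-1,-0--1,1--01
  18 | 1-01-  (sole → essential)
  19 | --0-1,-0--1,1-01-
  20 | 1-10-  (sole → essential)
  21 | -0--1,1--01,1-10-
  23 | -0--1  (sole → essential)
  25 | --0-1,1--01
  26 | -1-10,-101-,1-01-
  27 | --0-1,-101-,1-01-
  28 | -11-0,1-10-
  29 | 1--01,1-10-
  30 | -1-10,-11-0
Essential prime implicants: --0-1, -0--1, -11-0, 0-11-, 0000-, 1-01-, 1-10-
Petrick residual → -1-10
Minimum SOP uses 8 PIs: c'e + b'e + bde' + bce' + a'cd + a'b'c'd' + ac'd + acd'

8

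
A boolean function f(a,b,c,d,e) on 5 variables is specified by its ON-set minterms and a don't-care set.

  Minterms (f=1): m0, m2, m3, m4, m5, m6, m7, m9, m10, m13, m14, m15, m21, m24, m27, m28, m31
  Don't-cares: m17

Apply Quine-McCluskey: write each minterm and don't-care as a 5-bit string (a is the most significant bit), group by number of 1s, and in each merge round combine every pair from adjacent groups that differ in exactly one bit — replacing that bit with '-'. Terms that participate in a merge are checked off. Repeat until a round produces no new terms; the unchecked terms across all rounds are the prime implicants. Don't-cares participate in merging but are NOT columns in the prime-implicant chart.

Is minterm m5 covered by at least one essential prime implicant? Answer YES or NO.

[col 0] 00000*, 00010*, 00011*, 00100*, 00101*, 00110*, 00111*, 01001*, 01010*, 01101*, 01110*, 01111*, 10001*, 10101*, 11000*, 11011*, 11100*, 11111*
[col 1] -0101, -1111, 0-010*, 0-101*, 0-110*, 0-111*, 00-00*, 00-10*, 00-11*, 000-0*, 0001-*, 001-0*, 001-1*, 0010-*, 0011-*, 01-01, 01-10*, 011-1*, 0111-*, 10-01, 11-00, 11-11
[col 2] 0--10, 0-1-1, 0-11-, 00--0, 00-1-, 001--
Prime implicants: -0101, -1111, 0--10, 0-1-1, 0-11-, 00--0, 00-1-, 001--, 01-01, 10-01, 11-00, 11-11
PI chart (minterm → PIs covering it):
  0 | 00--0  (sole → essential)
  2 | 0--10,00--0,00-1-
  3 | 00-1-  (sole → essential)
  4 | 00--0,001--
  5 | -0101,0-1-1,001--
  6 | 0--10,0-11-,00--0,00-1-,001--
  7 | 0-1-1,0-11-,00-1-,001--
  9 | 01-01  (sole → essential)
  10 | 0--10  (sole → essential)
  13 | 0-1-1,01-01
  14 | 0--10,0-11-
  15 | -1111,0-1-1,0-11-
  21 | -0101,10-01
  24 | 11-00  (sole → essential)
  27 | 11-11  (sole → essential)
  28 | 11-00  (sole → essential)
  31 | -1111,11-11
Essential prime implicants: 0--10, 00--0, 00-1-, 01-01, 11-00, 11-11

NO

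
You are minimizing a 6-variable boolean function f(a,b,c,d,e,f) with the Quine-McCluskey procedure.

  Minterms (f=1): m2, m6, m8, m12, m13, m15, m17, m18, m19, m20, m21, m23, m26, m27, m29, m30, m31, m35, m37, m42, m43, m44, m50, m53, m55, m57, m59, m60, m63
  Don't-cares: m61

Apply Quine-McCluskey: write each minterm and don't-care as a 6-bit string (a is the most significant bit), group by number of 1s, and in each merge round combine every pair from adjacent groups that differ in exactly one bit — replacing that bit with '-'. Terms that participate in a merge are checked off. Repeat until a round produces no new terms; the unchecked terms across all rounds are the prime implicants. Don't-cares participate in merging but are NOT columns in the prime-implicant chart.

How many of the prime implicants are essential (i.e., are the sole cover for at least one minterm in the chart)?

Round 0: 000010✓ 000110✓ 001000✓ 001100✓ 001101✓ 001111✓ 010001✓ 010010✓ 010011✓ 010100✓ 010101✓ 010111✓ 011010✓ 011011✓ 011101✓ 011110✓ 011111✓ 100011✓ 100101✓ 101010✓ 101011✓ 101100✓ 110010✓ 110101✓ 110111✓ 111001✓ 111011✓ 111100✓ 111101✓ 111111✓
Round 1: -01100 -10010 -10101✓ -10111✓ -11011✓ -11101✓ -11111✓ 0-0010 0-1101✓ 0-1111✓ 000-10 001-00 0011-1✓ 00110- 01-010✓ 01-011✓ 01-101✓ 01-111✓ 010-01✓ 010-11✓ 0100-1✓ 01001-✓ 0101-1✓ 01010- 011-10✓ 011-11✓ 01101-✓ 0111-1✓ 01111-✓ 1-0101 1-1011 1-1100 10-011 10101- 11-101✓ 11-111✓ 1101-1✓ 111-01✓ 111-11✓ 1110-1✓ 1111-1✓ 11110-
Round 2: -1-101✓ -1-111✓ -101-1✓ -11-11 -111-1✓ 0-11-1 01--11 01-01- 01-1-1✓ 010--1 011-1- 11-1-1✓ 111--1
Round 3: -1-1-1
PIs = {-01100, -1-1-1, -10010, -11-11, 0-0010, 0-11-1, 000-10, 001-00, 00110-, 01--11, 01-01-, 010--1, 01010-, 011-1-, 1-0101, 1-1011, 1-1100, 10-011, 10101-, 111--1, 11110-}
Coverage chart:
  m2: 0-0010,000-10
  m6: 000-10 ←essential
  m8: 001-00 ←essential
  m12: -01100,001-00,00110-
  m13: 0-11-1,00110-
  m15: 0-11-1 ←essential
  m17: 010--1 ←essential
  m18: -10010,0-0010,01-01-
  m19: 01--11,01-01-,010--1
  m20: 01010- ←essential
  m21: -1-1-1,010--1,01010-
  m23: -1-1-1,01--11,010--1
  m26: 01-01-,011-1-
  m27: -11-11,01--11,01-01-,011-1-
  m29: -1-1-1,0-11-1
  m30: 011-1- ←essential
  m31: -1-1-1,-11-11,0-11-1,01--11,011-1-
  m35: 10-011 ←essential
  m37: 1-0101 ←essential
  m42: 10101- ←essential
  m43: 1-1011,10-011,10101-
  m44: -01100,1-1100
  m50: -10010 ←essential
  m53: -1-1-1,1-0101
  m55: -1-1-1 ←essential
  m57: 111--1 ←essential
  m59: -11-11,1-1011,111--1
  m60: 1-1100,11110-
  m63: -1-1-1,-11-11,111--1
Essential: -1-1-1, -10010, 0-11-1, 000-10, 001-00, 010--1, 01010-, 011-1-, 1-0101, 10-011, 10101-, 111--1

12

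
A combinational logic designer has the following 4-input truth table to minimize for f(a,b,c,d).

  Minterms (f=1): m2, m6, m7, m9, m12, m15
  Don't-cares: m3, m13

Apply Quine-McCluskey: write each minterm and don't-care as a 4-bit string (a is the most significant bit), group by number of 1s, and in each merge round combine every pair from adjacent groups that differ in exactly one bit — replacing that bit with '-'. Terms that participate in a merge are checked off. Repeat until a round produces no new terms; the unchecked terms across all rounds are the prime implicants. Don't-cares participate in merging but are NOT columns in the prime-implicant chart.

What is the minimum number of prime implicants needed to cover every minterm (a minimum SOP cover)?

Round 0: 0010✓ 0011✓ 0110✓ 0111✓ 1001✓ 1100✓ 1101✓ 1111✓
Round 1: -111 0-10✓ 0-11✓ 001-✓ 011-✓ 1-01 11-1 110-
Round 2: 0-1-
PIs = {-111, 0-1-, 1-01, 11-1, 110-}
Coverage chart:
  m2: 0-1- ←essential
  m6: 0-1- ←essential
  m7: -111,0-1-
  m9: 1-01 ←essential
  m12: 110- ←essential
  m15: -111,11-1
Essential: 0-1-, 1-01, 110-
Petrick residual → -111
Min cover (4 terms): bcd + a'c + ac'd + abc'

4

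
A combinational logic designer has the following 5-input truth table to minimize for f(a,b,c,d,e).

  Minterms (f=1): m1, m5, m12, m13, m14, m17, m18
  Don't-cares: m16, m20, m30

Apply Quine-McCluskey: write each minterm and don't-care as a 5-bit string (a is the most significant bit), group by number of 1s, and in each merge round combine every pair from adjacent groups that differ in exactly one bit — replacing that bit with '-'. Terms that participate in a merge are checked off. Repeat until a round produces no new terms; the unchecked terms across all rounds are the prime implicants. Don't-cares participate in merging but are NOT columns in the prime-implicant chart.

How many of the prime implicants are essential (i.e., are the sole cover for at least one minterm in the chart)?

1

size-2^0 implicants → 00001(✓)  00101(✓)  01100(✓)  01101(✓)  01110(✓)  10000(✓)  10001(✓)  10010(✓)  10100(✓)  11110(✓)
size-2^1 implicants → -0001  -1110  0-101  00-01  011-0  0110-  10-00  100-0  1000-
Unchecked terms (primes): -0001, -1110, 0-101, 00-01, 011-0, 0110-, 10-00, 100-0, 1000-
Minterm coverage:
  m1 ⊆ -0001,00-01
  m5 ⊆ 0-101,00-01
  m12 ⊆ 011-0,0110-
  m13 ⊆ 0-101,0110-
  m14 ⊆ -1110,011-0
  m17 ⊆ -0001,1000-
  m18 ⊆ 100-0 [E]
E = {100-0}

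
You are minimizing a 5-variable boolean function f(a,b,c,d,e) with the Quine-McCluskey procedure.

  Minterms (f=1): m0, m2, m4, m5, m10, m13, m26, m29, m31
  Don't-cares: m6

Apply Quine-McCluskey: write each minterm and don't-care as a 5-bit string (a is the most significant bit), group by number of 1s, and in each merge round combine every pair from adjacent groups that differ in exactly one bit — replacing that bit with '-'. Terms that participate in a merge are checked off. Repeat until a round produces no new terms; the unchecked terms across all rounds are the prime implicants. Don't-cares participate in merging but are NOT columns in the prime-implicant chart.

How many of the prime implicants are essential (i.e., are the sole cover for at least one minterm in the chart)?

3

size-2^0 implicants → 00000(✓)  00010(✓)  00100(✓)  00101(✓)  00110(✓)  01010(✓)  01101(✓)  11010(✓)  11101(✓)  11111(✓)
size-2^1 implicants → -1010  -1101  0-010  0-101  00-00(✓)  00-10(✓)  000-0(✓)  001-0(✓)  0010-  111-1
size-2^2 implicants → 00--0
Unchecked terms (primes): -1010, -1101, 0-010, 0-101, 00--0, 0010-, 111-1
Minterm coverage:
  m0 ⊆ 00--0 [E]
  m2 ⊆ 0-010,00--0
  m4 ⊆ 00--0,0010-
  m5 ⊆ 0-101,0010-
  m10 ⊆ -1010,0-010
  m13 ⊆ -1101,0-101
  m26 ⊆ -1010 [E]
  m29 ⊆ -1101,111-1
  m31 ⊆ 111-1 [E]
E = {-1010, 00--0, 111-1}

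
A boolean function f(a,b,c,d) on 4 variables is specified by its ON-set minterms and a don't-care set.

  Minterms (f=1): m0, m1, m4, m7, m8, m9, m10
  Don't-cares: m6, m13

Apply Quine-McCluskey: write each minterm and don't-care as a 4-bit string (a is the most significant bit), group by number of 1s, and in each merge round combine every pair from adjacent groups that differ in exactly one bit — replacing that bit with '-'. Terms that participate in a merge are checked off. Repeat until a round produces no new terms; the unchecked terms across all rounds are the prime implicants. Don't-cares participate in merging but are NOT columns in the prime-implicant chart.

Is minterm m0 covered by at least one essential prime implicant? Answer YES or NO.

YES

size-2^0 implicants → 0000(✓)  0001(✓)  0100(✓)  0110(✓)  0111(✓)  1000(✓)  1001(✓)  1010(✓)  1101(✓)
size-2^1 implicants → -000(✓)  -001(✓)  0-00  000-(✓)  01-0  011-  1-01  10-0  100-(✓)
size-2^2 implicants → -00-
Unchecked terms (primes): -00-, 0-00, 01-0, 011-, 1-01, 10-0
Minterm coverage:
  m0 ⊆ -00-,0-00
  m1 ⊆ -00- [E]
  m4 ⊆ 0-00,01-0
  m7 ⊆ 011- [E]
  m8 ⊆ -00-,10-0
  m9 ⊆ -00-,1-01
  m10 ⊆ 10-0 [E]
E = {-00-, 011-, 10-0}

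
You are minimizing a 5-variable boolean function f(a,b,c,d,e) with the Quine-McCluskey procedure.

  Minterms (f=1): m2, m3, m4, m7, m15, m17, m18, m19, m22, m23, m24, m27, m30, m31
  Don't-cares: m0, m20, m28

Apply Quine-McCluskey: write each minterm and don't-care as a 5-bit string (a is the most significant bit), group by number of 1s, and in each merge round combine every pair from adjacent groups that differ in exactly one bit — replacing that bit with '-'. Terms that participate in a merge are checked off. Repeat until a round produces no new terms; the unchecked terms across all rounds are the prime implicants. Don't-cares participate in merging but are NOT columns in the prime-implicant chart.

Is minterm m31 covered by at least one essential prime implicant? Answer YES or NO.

Round 0: 00000✓ 00010✓ 00011✓ 00100✓ 00111✓ 01111✓ 10001✓ 10010✓ 10011✓ 10100✓ 10110✓ 10111✓ 11000✓ 11011✓ 11100✓ 11110✓ 11111✓
Round 1: -0010✓ -0011✓ -0100 -0111✓ -1111✓ 0-111✓ 00-00 00-11✓ 000-0 0001-✓ 1-011✓ 1-100✓ 1-110✓ 1-111✓ 10-10✓ 10-11✓ 100-1 1001-✓ 101-0✓ 1011-✓ 11-00 11-11✓ 111-0✓ 1111-✓
Round 2: --111 -0-11 -001- 1--11 1-1-0 1-11- 10-1-
PIs = {--111, -0-11, -001-, -0100, 00-00, 000-0, 1--11, 1-1-0, 1-11-, 10-1-, 100-1, 11-00}
Coverage chart:
  m2: -001-,000-0
  m3: -0-11,-001-
  m4: -0100,00-00
  m7: --111,-0-11
  m15: --111 ←essential
  m17: 100-1 ←essential
  m18: -001-,10-1-
  m19: -0-11,-001-,1--11,10-1-,100-1
  m22: 1-1-0,1-11-,10-1-
  m23: --111,-0-11,1--11,1-11-,10-1-
  m24: 11-00 ←essential
  m27: 1--11 ←essential
  m30: 1-1-0,1-11-
  m31: --111,1--11,1-11-
Essential: --111, 1--11, 100-1, 11-00

YES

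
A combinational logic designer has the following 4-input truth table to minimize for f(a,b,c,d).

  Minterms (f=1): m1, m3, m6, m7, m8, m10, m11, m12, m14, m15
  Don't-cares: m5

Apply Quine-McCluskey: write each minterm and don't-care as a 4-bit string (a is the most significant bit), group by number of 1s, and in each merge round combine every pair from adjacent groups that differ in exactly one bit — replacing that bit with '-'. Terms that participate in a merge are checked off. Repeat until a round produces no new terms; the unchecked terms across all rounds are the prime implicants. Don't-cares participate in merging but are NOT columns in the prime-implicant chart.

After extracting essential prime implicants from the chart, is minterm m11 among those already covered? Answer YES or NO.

[col 0] 0001*, 0011*, 0101*, 0110*, 0111*, 1000*, 1010*, 1011*, 1100*, 1110*, 1111*
[col 1] -011*, -110*, -111*, 0-01*, 0-11*, 00-1*, 01-1*, 011-*, 1-00*, 1-10*, 1-11*, 10-0*, 101-*, 11-0*, 111-*
[col 2] --11, -11-, 0--1, 1--0, 1-1-
Prime implicants: --11, -11-, 0--1, 1--0, 1-1-
PI chart (minterm → PIs covering it):
  1 | 0--1  (sole → essential)
  3 | --11,0--1
  6 | -11-  (sole → essential)
  7 | --11,-11-,0--1
  8 | 1--0  (sole → essential)
  10 | 1--0,1-1-
  11 | --11,1-1-
  12 | 1--0  (sole → essential)
  14 | -11-,1--0,1-1-
  15 | --11,-11-,1-1-
Essential prime implicants: -11-, 0--1, 1--0

NO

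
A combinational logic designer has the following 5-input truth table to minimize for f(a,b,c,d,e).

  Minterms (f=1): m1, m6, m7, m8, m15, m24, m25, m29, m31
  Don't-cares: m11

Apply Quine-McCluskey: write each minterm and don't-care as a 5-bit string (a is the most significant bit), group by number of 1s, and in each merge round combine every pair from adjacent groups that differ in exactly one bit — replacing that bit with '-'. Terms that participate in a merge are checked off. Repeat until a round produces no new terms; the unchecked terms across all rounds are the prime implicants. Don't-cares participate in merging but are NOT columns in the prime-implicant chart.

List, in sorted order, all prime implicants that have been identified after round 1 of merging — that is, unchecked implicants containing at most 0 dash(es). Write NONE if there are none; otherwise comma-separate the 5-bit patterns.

[col 0] 00001, 00110*, 00111*, 01000*, 01011*, 01111*, 11000*, 11001*, 11101*, 11111*
[col 1] -1000, -1111, 0-111, 0011-, 01-11, 11-01, 1100-, 111-1
Prime implicants: -1000, -1111, 0-111, 00001, 0011-, 01-11, 11-01, 1100-, 111-1

00001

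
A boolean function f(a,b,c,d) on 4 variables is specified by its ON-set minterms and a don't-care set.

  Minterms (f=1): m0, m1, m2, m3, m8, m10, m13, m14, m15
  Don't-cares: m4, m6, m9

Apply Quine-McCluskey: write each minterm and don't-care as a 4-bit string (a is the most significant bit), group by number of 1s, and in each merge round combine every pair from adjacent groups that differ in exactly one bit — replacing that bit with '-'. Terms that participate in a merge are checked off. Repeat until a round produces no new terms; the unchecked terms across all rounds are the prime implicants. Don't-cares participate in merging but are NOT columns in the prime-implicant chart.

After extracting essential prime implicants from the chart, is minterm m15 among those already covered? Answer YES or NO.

size-2^0 implicants → 0000(✓)  0001(✓)  0010(✓)  0011(✓)  0100(✓)  0110(✓)  1000(✓)  1001(✓)  1010(✓)  1101(✓)  1110(✓)  1111(✓)
size-2^1 implicants → -000(✓)  -001(✓)  -010(✓)  -110(✓)  0-00(✓)  0-10(✓)  00-0(✓)  00-1(✓)  000-(✓)  001-(✓)  01-0(✓)  1-01  1-10(✓)  10-0(✓)  100-(✓)  11-1  111-
size-2^2 implicants → --10  -0-0  -00-  0--0  00--
Unchecked terms (primes): --10, -0-0, -00-, 0--0, 00--, 1-01, 11-1, 111-
Minterm coverage:
  m0 ⊆ -0-0,-00-,0--0,00--
  m1 ⊆ -00-,00--
  m2 ⊆ --10,-0-0,0--0,00--
  m3 ⊆ 00-- [E]
  m8 ⊆ -0-0,-00-
  m10 ⊆ --10,-0-0
  m13 ⊆ 1-01,11-1
  m14 ⊆ --10,111-
  m15 ⊆ 11-1,111-
E = {00--}

NO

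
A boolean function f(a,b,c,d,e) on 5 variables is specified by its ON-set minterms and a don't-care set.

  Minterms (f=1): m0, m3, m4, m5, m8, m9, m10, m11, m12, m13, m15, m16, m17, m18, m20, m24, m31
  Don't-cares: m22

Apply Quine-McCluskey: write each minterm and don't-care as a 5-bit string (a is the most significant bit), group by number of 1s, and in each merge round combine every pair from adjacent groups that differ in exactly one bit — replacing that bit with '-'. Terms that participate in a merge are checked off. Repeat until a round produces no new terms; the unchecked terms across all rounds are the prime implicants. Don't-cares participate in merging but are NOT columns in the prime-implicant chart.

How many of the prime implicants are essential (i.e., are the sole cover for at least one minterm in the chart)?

7

Round 0: 00000✓ 00011✓ 00100✓ 00101✓ 01000✓ 01001✓ 01010✓ 01011✓ 01100✓ 01101✓ 01111✓ 10000✓ 10001✓ 10010✓ 10100✓ 10110✓ 11000✓ 11111✓
Round 1: -0000✓ -0100✓ -1000✓ -1111 0-000✓ 0-011 0-100✓ 0-101✓ 00-00✓ 0010-✓ 01-00✓ 01-01✓ 01-11✓ 010-0✓ 010-1✓ 0100-✓ 0101-✓ 011-1✓ 0110-✓ 1-000✓ 10-00✓ 10-10✓ 100-0✓ 1000- 101-0✓
Round 2: --000 -0-00 0--00 0-10- 01--1 01-0- 010-- 10--0
PIs = {--000, -0-00, -1111, 0--00, 0-011, 0-10-, 01--1, 01-0-, 010--, 10--0, 1000-}
Coverage chart:
  m0: --000,-0-00,0--00
  m3: 0-011 ←essential
  m4: -0-00,0--00,0-10-
  m5: 0-10- ←essential
  m8: --000,0--00,01-0-,010--
  m9: 01--1,01-0-,010--
  m10: 010-- ←essential
  m11: 0-011,01--1,010--
  m12: 0--00,0-10-,01-0-
  m13: 0-10-,01--1,01-0-
  m15: -1111,01--1
  m16: --000,-0-00,10--0,1000-
  m17: 1000- ←essential
  m18: 10--0 ←essential
  m20: -0-00,10--0
  m24: --000 ←essential
  m31: -1111 ←essential
Essential: --000, -1111, 0-011, 0-10-, 010--, 10--0, 1000-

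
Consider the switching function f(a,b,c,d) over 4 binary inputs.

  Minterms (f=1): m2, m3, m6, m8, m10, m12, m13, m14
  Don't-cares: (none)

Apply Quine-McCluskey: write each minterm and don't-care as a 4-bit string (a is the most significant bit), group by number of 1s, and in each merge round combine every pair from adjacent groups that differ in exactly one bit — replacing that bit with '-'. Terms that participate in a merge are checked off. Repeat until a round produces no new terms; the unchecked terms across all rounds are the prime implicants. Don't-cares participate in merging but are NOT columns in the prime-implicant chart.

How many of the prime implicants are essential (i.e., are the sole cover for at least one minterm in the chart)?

size-2^0 implicants → 0010(✓)  0011(✓)  0110(✓)  1000(✓)  1010(✓)  1100(✓)  1101(✓)  1110(✓)
size-2^1 implicants → -010(✓)  -110(✓)  0-10(✓)  001-  1-00(✓)  1-10(✓)  10-0(✓)  11-0(✓)  110-
size-2^2 implicants → --10  1--0
Unchecked terms (primes): --10, 001-, 1--0, 110-
Minterm coverage:
  m2 ⊆ --10,001-
  m3 ⊆ 001- [E]
  m6 ⊆ --10 [E]
  m8 ⊆ 1--0 [E]
  m10 ⊆ --10,1--0
  m12 ⊆ 1--0,110-
  m13 ⊆ 110- [E]
  m14 ⊆ --10,1--0
E = {--10, 001-, 1--0, 110-}

4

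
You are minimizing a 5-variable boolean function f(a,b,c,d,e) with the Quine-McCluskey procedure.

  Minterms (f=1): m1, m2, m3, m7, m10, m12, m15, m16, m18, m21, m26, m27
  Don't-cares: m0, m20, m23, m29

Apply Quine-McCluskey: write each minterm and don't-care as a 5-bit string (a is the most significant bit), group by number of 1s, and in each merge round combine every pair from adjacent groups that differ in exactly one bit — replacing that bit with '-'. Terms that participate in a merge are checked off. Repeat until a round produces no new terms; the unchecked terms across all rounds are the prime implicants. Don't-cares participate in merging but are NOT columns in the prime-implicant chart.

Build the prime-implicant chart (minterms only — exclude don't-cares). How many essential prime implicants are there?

size-2^0 implicants → 00000(✓)  00001(✓)  00010(✓)  00011(✓)  00111(✓)  01010(✓)  01100  01111(✓)  10000(✓)  10010(✓)  10100(✓)  10101(✓)  10111(✓)  11010(✓)  11011(✓)  11101(✓)
size-2^1 implicants → -0000(✓)  -0010(✓)  -0111  -1010(✓)  0-010(✓)  0-111  00-11  000-0(✓)  000-1(✓)  0000-(✓)  0001-(✓)  1-010(✓)  1-101  10-00  100-0(✓)  101-1  1010-  1101-
size-2^2 implicants → --010  -00-0  000--
Unchecked terms (primes): --010, -00-0, -0111, 0-111, 00-11, 000--, 01100, 1-101, 10-00, 101-1, 1010-, 1101-
Minterm coverage:
  m1 ⊆ 000-- [E]
  m2 ⊆ --010,-00-0,000--
  m3 ⊆ 00-11,000--
  m7 ⊆ -0111,0-111,00-11
  m10 ⊆ --010 [E]
  m12 ⊆ 01100 [E]
  m15 ⊆ 0-111 [E]
  m16 ⊆ -00-0,10-00
  m18 ⊆ --010,-00-0
  m21 ⊆ 1-101,101-1,1010-
  m26 ⊆ --010,1101-
  m27 ⊆ 1101- [E]
E = {--010, 0-111, 000--, 01100, 1101-}

5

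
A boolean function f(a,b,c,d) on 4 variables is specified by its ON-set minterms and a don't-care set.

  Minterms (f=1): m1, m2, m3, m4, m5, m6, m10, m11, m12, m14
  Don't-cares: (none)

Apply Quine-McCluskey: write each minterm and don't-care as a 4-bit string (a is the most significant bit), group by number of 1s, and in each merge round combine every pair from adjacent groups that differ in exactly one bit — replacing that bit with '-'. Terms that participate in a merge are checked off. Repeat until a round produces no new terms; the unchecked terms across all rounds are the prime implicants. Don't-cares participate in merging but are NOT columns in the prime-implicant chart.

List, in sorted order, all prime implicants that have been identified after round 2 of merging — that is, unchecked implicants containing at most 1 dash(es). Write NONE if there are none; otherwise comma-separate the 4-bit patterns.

size-2^0 implicants → 0001(✓)  0010(✓)  0011(✓)  0100(✓)  0101(✓)  0110(✓)  1010(✓)  1011(✓)  1100(✓)  1110(✓)
size-2^1 implicants → -010(✓)  -011(✓)  -100(✓)  -110(✓)  0-01  0-10(✓)  00-1  001-(✓)  01-0(✓)  010-  1-10(✓)  101-(✓)  11-0(✓)
size-2^2 implicants → --10  -01-  -1-0
Unchecked terms (primes): --10, -01-, -1-0, 0-01, 00-1, 010-

0-01, 00-1, 010-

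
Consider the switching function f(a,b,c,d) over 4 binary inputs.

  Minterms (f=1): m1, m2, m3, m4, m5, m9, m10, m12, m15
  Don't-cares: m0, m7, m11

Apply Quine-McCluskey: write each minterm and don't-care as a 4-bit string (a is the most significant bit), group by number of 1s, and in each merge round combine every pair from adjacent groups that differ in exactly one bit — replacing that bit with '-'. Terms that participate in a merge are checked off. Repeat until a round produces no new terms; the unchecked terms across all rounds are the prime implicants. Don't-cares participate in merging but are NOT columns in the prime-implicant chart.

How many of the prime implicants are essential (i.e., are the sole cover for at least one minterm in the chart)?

4

Round 0: 0000✓ 0001✓ 0010✓ 0011✓ 0100✓ 0101✓ 0111✓ 1001✓ 1010✓ 1011✓ 1100✓ 1111✓
Round 1: -001✓ -010✓ -011✓ -100 -111✓ 0-00✓ 0-01✓ 0-11✓ 00-0✓ 00-1✓ 000-✓ 001-✓ 01-1✓ 010-✓ 1-11✓ 10-1✓ 101-✓
Round 2: --11 -0-1 -01- 0--1 0-0- 00--
PIs = {--11, -0-1, -01-, -100, 0--1, 0-0-, 00--}
Coverage chart:
  m1: -0-1,0--1,0-0-,00--
  m2: -01-,00--
  m3: --11,-0-1,-01-,0--1,00--
  m4: -100,0-0-
  m5: 0--1,0-0-
  m9: -0-1 ←essential
  m10: -01- ←essential
  m12: -100 ←essential
  m15: --11 ←essential
Essential: --11, -0-1, -01-, -100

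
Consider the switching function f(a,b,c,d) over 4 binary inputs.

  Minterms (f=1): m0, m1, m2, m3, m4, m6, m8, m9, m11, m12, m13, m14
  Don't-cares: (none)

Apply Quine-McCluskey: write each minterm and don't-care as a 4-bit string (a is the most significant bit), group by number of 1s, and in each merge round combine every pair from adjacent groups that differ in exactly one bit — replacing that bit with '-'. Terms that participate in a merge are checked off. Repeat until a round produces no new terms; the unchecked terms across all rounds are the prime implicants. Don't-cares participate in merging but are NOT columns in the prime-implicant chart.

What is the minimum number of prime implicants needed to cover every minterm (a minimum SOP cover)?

4

size-2^0 implicants → 0000(✓)  0001(✓)  0010(✓)  0011(✓)  0100(✓)  0110(✓)  1000(✓)  1001(✓)  1011(✓)  1100(✓)  1101(✓)  1110(✓)
size-2^1 implicants → -000(✓)  -001(✓)  -011(✓)  -100(✓)  -110(✓)  0-00(✓)  0-10(✓)  00-0(✓)  00-1(✓)  000-(✓)  001-(✓)  01-0(✓)  1-00(✓)  1-01(✓)  10-1(✓)  100-(✓)  11-0(✓)  110-(✓)
size-2^2 implicants → --00  -0-1  -00-  -1-0  0--0  00--  1-0-
Unchecked terms (primes): --00, -0-1, -00-, -1-0, 0--0, 00--, 1-0-
Minterm coverage:
  m0 ⊆ --00,-00-,0--0,00--
  m1 ⊆ -0-1,-00-,00--
  m2 ⊆ 0--0,00--
  m3 ⊆ -0-1,00--
  m4 ⊆ --00,-1-0,0--0
  m6 ⊆ -1-0,0--0
  m8 ⊆ --00,-00-,1-0-
  m9 ⊆ -0-1,-00-,1-0-
  m11 ⊆ -0-1 [E]
  m12 ⊆ --00,-1-0,1-0-
  m13 ⊆ 1-0- [E]
  m14 ⊆ -1-0 [E]
E = {-0-1, -1-0, 1-0-}
Petrick residual → 0--0
Cover = b'd + bd' + a'd' + ac'  |cover|=4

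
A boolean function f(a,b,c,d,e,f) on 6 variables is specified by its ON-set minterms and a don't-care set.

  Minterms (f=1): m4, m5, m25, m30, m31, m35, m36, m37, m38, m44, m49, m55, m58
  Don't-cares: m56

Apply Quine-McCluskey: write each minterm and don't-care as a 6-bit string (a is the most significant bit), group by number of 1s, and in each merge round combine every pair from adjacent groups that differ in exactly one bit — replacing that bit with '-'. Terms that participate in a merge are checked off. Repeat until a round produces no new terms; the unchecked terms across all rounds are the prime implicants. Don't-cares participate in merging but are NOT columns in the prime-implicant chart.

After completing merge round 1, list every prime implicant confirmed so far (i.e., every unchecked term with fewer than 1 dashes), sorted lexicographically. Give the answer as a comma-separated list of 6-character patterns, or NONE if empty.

011001, 100011, 110001, 110111

size-2^0 implicants → 000100(✓)  000101(✓)  011001  011110(✓)  011111(✓)  100011  100100(✓)  100101(✓)  100110(✓)  101100(✓)  110001  110111  111000(✓)  111010(✓)
size-2^1 implicants → -00100(✓)  -00101(✓)  00010-(✓)  01111-  10-100  1001-0  10010-(✓)  1110-0
size-2^2 implicants → -0010-
Unchecked terms (primes): -0010-, 011001, 01111-, 10-100, 100011, 1001-0, 110001, 110111, 1110-0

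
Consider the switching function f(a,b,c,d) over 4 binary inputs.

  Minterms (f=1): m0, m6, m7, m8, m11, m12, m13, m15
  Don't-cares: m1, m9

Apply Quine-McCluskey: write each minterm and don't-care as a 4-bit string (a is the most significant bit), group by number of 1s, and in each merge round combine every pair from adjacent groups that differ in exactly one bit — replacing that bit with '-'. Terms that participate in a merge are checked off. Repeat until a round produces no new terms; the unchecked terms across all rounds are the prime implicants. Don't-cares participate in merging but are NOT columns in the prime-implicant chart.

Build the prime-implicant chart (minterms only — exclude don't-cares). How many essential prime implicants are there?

size-2^0 implicants → 0000(✓)  0001(✓)  0110(✓)  0111(✓)  1000(✓)  1001(✓)  1011(✓)  1100(✓)  1101(✓)  1111(✓)
size-2^1 implicants → -000(✓)  -001(✓)  -111  000-(✓)  011-  1-00(✓)  1-01(✓)  1-11(✓)  10-1(✓)  100-(✓)  11-1(✓)  110-(✓)
size-2^2 implicants → -00-  1--1  1-0-
Unchecked terms (primes): -00-, -111, 011-, 1--1, 1-0-
Minterm coverage:
  m0 ⊆ -00- [E]
  m6 ⊆ 011- [E]
  m7 ⊆ -111,011-
  m8 ⊆ -00-,1-0-
  m11 ⊆ 1--1 [E]
  m12 ⊆ 1-0- [E]
  m13 ⊆ 1--1,1-0-
  m15 ⊆ -111,1--1
E = {-00-, 011-, 1--1, 1-0-}

4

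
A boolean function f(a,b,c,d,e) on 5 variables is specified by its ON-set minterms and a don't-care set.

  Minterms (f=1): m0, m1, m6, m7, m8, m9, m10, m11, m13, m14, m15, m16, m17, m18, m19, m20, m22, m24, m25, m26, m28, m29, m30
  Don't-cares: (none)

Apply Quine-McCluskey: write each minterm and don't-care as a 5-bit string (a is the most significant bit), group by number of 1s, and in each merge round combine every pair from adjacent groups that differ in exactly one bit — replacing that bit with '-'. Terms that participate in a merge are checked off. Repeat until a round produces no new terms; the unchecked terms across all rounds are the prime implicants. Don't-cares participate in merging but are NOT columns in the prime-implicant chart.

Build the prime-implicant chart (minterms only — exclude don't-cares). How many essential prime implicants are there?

size-2^0 implicants → 00000(✓)  00001(✓)  00110(✓)  00111(✓)  01000(✓)  01001(✓)  01010(✓)  01011(✓)  01101(✓)  01110(✓)  01111(✓)  10000(✓)  10001(✓)  10010(✓)  10011(✓)  10100(✓)  10110(✓)  11000(✓)  11001(✓)  11010(✓)  11100(✓)  11101(✓)  11110(✓)
size-2^1 implicants → -0000(✓)  -0001(✓)  -0110(✓)  -1000(✓)  -1001(✓)  -1010(✓)  -1101(✓)  -1110(✓)  0-000(✓)  0-001(✓)  0-110(✓)  0-111(✓)  0000-(✓)  0011-(✓)  01-01(✓)  01-10(✓)  01-11(✓)  010-0(✓)  010-1(✓)  0100-(✓)  0101-(✓)  011-1(✓)  0111-(✓)  1-000(✓)  1-001(✓)  1-010(✓)  1-100(✓)  1-110(✓)  10-00(✓)  10-10(✓)  100-0(✓)  100-1(✓)  1000-(✓)  1001-(✓)  101-0(✓)  11-00(✓)  11-01(✓)  11-10(✓)  110-0(✓)  1100-(✓)  111-0(✓)  1110-(✓)
size-2^2 implicants → --000(✓)  --001(✓)  --110  -000-(✓)  -1-01  -1-10  -10-0  -100-(✓)  0-00-(✓)  0-11-  01--1  01-1-  010--  1--00(✓)  1--10(✓)  1-0-0(✓)  1-00-(✓)  1-1-0(✓)  10--0(✓)  100--  11--0(✓)  11-0-
size-2^3 implicants → --00-  1---0
Unchecked terms (primes): --00-, --110, -1-01, -1-10, -10-0, 0-11-, 01--1, 01-1-, 010--, 1---0, 100--, 11-0-
Minterm coverage:
  m0 ⊆ --00- [E]
  m1 ⊆ --00- [E]
  m6 ⊆ --110,0-11-
  m7 ⊆ 0-11- [E]
  m8 ⊆ --00-,-10-0,010--
  m9 ⊆ --00-,-1-01,01--1,010--
  m10 ⊆ -1-10,-10-0,01-1-,010--
  m11 ⊆ 01--1,01-1-,010--
  m13 ⊆ -1-01,01--1
  m14 ⊆ --110,-1-10,0-11-,01-1-
  m15 ⊆ 0-11-,01--1,01-1-
  m16 ⊆ --00-,1---0,100--
  m17 ⊆ --00-,100--
  m18 ⊆ 1---0,100--
  m19 ⊆ 100-- [E]
  m20 ⊆ 1---0 [E]
  m22 ⊆ --110,1---0
  m24 ⊆ --00-,-10-0,1---0,11-0-
  m25 ⊆ --00-,-1-01,11-0-
  m26 ⊆ -1-10,-10-0,1---0
  m28 ⊆ 1---0,11-0-
  m29 ⊆ -1-01,11-0-
  m30 ⊆ --110,-1-10,1---0
E = {--00-, 0-11-, 1---0, 100--}

4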